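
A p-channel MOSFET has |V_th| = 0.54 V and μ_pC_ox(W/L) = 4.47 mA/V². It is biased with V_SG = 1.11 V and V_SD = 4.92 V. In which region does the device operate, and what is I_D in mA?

Saturation; I_D = 0.726 mA

V_ov = V_SG − |V_th| = 1.11 − 0.54 = 0.57 V.
Since V_SD = 4.92 V ≥ V_ov = 0.57 V, the device is in saturation.
I_D = ½ k_p V_ov² = 0.5 × 4.47 × 0.57² = 0.726 mA.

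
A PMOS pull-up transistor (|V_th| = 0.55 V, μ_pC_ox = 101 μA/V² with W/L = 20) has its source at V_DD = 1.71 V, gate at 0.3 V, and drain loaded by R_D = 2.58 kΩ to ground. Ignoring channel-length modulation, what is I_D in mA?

V_SG = V_DD − V_G = 1.71 − 0.3 = 1.41 V, so V_ov = 1.41 − 0.55 = 0.86 V.
k_p = μ_pC_ox · (W/L) = 2.02 mA/V².
Assume saturation: I_D = ½ k_p V_ov² = 0.5 × 2.02 × 0.86² = 0.747 mA, giving V_SD = V_DD − I_D R_D = 1.71 − 0.747 × 2.58 = -0.217 V.
But -0.217 V < V_ov = 0.86 V, so the device is actually in triode.
In triode I_D = k_p[V_ov V_SD − ½ V_SD²] and I_D = (V_DD − V_SD)/R_D. Equating: 2.61 V_SD² − 5.482 V_SD + 1.71 = 0, giving V_SD = 0.381 V (the root below V_ov).
I_D = (1.71 − 0.381) / 2.58 = 0.515 mA.

I_D = 0.515 mA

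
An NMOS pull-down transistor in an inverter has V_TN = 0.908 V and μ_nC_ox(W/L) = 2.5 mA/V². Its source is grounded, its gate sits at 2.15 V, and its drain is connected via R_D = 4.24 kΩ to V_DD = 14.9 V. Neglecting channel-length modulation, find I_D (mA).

V_GS = V_G = 2.15 V, so V_ov = 2.15 − 0.908 = 1.24 V.
Assume saturation: I_D = ½ k_n V_ov² = 0.5 × 2.5 × 1.24² = 1.93 mA, giving V_DS = V_DD − I_D R_D = 14.9 − 1.93 × 4.24 = 6.72 V.
V_DS = 6.72 V ≥ V_ov = 1.24 V, confirming saturation.

I_D = 1.93 mA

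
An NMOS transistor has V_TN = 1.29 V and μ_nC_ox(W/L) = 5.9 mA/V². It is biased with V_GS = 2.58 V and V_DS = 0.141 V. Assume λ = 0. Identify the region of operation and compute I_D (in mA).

V_ov = V_GS − V_TN = 2.58 − 1.29 = 1.29 V.
Since V_DS = 0.141 V < V_ov = 1.29 V, the device is in the triode region.
I_D = k_n [V_ov · V_DS − ½ V_DS²] = 5.9 × [1.29 × 0.141 − 0.5 × 0.141²] = 1.01 mA.

Triode; I_D = 1.01 mA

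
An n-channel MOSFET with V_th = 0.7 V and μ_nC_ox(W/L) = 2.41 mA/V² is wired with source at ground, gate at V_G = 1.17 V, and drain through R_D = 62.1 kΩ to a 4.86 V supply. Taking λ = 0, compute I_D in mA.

I_D = 0.0771 mA

V_GS = V_G = 1.17 V, so V_ov = 1.17 − 0.7 = 0.47 V.
Assume saturation: I_D = ½ k_n V_ov² = 0.5 × 2.41 × 0.47² = 0.266 mA, giving V_DS = V_DD − I_D R_D = 4.86 − 0.266 × 62.1 = -11.7 V.
But -11.7 V < V_ov = 0.47 V, so the device is actually in triode.
In triode I_D = k_n[V_ov V_DS − ½ V_DS²] and I_D = (V_DD − V_DS)/R_D. Equating: 74.8 V_DS² − 71.34 V_DS + 4.86 = 0, giving V_DS = 0.0738 V (the root below V_ov).
I_D = (4.86 − 0.0738) / 62.1 = 0.0771 mA.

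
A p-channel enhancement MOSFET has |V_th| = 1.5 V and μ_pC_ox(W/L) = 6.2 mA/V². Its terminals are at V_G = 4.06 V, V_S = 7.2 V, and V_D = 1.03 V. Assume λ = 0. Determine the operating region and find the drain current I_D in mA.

V_SG = V_S − V_G = 7.2 − 4.06 = 3.14 V; V_SD = V_S − V_D = 7.2 − 1.03 = 6.17 V.
V_ov = V_SG − |V_th| = 3.14 − 1.5 = 1.64 V.
Since V_SD = 6.17 V ≥ V_ov = 1.64 V, the device is in saturation.
I_D = ½ k_p V_ov² = 0.5 × 6.2 × 1.64² = 8.34 mA.

Saturation; I_D = 8.34 mA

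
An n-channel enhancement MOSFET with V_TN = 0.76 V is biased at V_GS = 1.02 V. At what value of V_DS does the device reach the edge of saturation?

V_DS,sat = 0.260 V

The boundary between triode and saturation is V_DS = V_GS − V_TN = V_ov.
V_ov = 1.02 − 0.76 = 0.26 V.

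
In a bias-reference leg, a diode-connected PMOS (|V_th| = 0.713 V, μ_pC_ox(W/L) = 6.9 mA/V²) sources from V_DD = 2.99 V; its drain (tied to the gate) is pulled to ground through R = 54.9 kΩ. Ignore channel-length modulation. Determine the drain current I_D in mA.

I_D = 0.0395 mA

With gate tied to drain, V_SG = V_SD ≥ V_SG − |V_th|, so the device is in saturation.
KCL at the drain: ½ k_p (V_SG − |V_th|)² = (V_DD − V_SG)/R.
Let x = V_SG − 0.713. Then 189 x² + x − 2.277 = 0, giving x = 0.107 V (positive root), so V_SG = 0.82 V.
I_D = (V_DD − V_SG)/R = (2.99 − 0.82) / 54.9 = 0.0395 mA.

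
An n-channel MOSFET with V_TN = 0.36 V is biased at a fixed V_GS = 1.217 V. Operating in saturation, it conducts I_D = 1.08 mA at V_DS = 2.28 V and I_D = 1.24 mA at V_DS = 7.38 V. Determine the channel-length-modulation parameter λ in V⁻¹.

λ = 0.0311 V⁻¹

With V_GS fixed, I_D ∝ (1 + λ V_DS) in saturation, so I_D2/I_D1 = (1 + λ V_DS2)/(1 + λ V_DS1).
1.24/1.08 = 1.148 = (1 + 7.38 λ)/(1 + 2.28 λ).
Solving: λ (I_D1 V_DS2 − I_D2 V_DS1) = I_D2 − I_D1, so λ = (1.24 − 1.08) / (1.08 × 7.38 − 1.24 × 2.28) = 0.16 / 5.14 = 0.0311 V⁻¹.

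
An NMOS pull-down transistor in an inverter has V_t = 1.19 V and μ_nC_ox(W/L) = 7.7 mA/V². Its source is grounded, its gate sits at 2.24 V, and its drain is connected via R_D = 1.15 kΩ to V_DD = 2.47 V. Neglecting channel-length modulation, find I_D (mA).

I_D = 1.91 mA

V_GS = V_G = 2.24 V, so V_ov = 2.24 − 1.19 = 1.05 V.
Assume saturation: I_D = ½ k_n V_ov² = 0.5 × 7.7 × 1.05² = 4.24 mA, giving V_DS = V_DD − I_D R_D = 2.47 − 4.24 × 1.15 = -2.41 V.
But -2.41 V < V_ov = 1.05 V, so the device is actually in triode.
In triode I_D = k_n[V_ov V_DS − ½ V_DS²] and I_D = (V_DD − V_DS)/R_D. Equating: 4.43 V_DS² − 10.3 V_DS + 2.47 = 0, giving V_DS = 0.272 V (the root below V_ov).
I_D = (2.47 − 0.272) / 1.15 = 1.91 mA.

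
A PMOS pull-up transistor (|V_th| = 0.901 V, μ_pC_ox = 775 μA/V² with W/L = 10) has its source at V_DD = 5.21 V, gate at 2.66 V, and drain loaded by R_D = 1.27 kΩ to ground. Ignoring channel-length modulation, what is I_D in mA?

I_D = 3.84 mA

V_SG = V_DD − V_G = 5.21 − 2.66 = 2.55 V, so V_ov = 2.55 − 0.901 = 1.65 V.
k_p = μ_pC_ox · (W/L) = 7.75 mA/V².
Assume saturation: I_D = ½ k_p V_ov² = 0.5 × 7.75 × 1.65² = 10.5 mA, giving V_SD = V_DD − I_D R_D = 5.21 − 10.5 × 1.27 = -8.17 V.
But -8.17 V < V_ov = 1.65 V, so the device is actually in triode.
In triode I_D = k_p[V_ov V_SD − ½ V_SD²] and I_D = (V_DD − V_SD)/R_D. Equating: 4.92 V_SD² − 17.23 V_SD + 5.21 = 0, giving V_SD = 0.334 V (the root below V_ov).
I_D = (5.21 − 0.334) / 1.27 = 3.84 mA.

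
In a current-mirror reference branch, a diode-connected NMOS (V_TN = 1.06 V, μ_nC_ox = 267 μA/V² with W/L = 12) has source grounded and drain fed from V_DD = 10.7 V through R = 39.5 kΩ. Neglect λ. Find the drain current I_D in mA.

I_D = 0.234 mA

With gate tied to drain, V_GS = V_DS ≥ V_GS − V_TN, so the device is in saturation.
k_n = μ_nC_ox · (W/L) = 3.204 mA/V².
KCL at the drain: ½ k_n (V_GS − V_TN)² = (V_DD − V_GS)/R.
Let x = V_GS − 1.06. Then 63.3 x² + x − 9.64 = 0, giving x = 0.382 V (positive root), so V_GS = 1.44 V.
I_D = (V_DD − V_GS)/R = (10.7 − 1.44) / 39.5 = 0.234 mA.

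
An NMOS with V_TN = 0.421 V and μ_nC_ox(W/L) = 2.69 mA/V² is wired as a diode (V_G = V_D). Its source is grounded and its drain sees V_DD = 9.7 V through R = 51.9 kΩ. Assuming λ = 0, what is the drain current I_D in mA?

I_D = 0.172 mA

With gate tied to drain, V_GS = V_DS ≥ V_GS − V_TN, so the device is in saturation.
KCL at the drain: ½ k_n (V_GS − V_TN)² = (V_DD − V_GS)/R.
Let x = V_GS − 0.421. Then 69.8 x² + x − 9.279 = 0, giving x = 0.357 V (positive root), so V_GS = 0.778 V.
I_D = (V_DD − V_GS)/R = (9.7 − 0.778) / 51.9 = 0.172 mA.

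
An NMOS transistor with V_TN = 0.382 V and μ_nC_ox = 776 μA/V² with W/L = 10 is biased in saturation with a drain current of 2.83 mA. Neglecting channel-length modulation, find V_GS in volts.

k_n = μ_nC_ox · (W/L) = 7.76 mA/V².
In saturation I_D = ½ k_n (V_GS − V_TN)², so V_GS − V_TN = √(2 I_D / k_n) = √(2 × 2.83 / 7.76) = 0.854 V.
V_GS = 0.382 + 0.854 = 1.24 V.

V_GS = 1.24 V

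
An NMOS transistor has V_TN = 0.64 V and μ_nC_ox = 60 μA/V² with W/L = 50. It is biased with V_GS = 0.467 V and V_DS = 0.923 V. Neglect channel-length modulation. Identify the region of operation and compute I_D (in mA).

Cutoff; I_D = 0 mA

V_GS = 0.467 V < V_TN = 0.64 V, so the transistor is in cutoff.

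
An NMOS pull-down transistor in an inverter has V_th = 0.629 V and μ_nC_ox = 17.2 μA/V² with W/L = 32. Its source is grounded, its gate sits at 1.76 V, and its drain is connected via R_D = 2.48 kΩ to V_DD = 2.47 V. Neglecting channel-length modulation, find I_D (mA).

I_D = 0.352 mA

V_GS = V_G = 1.76 V, so V_ov = 1.76 − 0.629 = 1.13 V.
k_n = μ_nC_ox · (W/L) = 0.5504 mA/V².
Assume saturation: I_D = ½ k_n V_ov² = 0.5 × 0.5504 × 1.13² = 0.352 mA, giving V_DS = V_DD − I_D R_D = 2.47 − 0.352 × 2.48 = 1.6 V.
V_DS = 1.6 V ≥ V_ov = 1.13 V, confirming saturation.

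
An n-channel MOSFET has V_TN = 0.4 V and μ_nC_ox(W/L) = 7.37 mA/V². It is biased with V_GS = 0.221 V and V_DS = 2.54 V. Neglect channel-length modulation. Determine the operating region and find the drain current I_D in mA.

V_GS = 0.221 V < V_TN = 0.4 V, so the transistor is in cutoff.

Cutoff; I_D = 0 mA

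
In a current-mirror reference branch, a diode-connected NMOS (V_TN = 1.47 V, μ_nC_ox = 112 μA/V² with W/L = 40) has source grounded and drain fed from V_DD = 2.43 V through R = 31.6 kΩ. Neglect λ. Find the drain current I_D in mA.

I_D = 0.0269 mA

With gate tied to drain, V_GS = V_DS ≥ V_GS − V_TN, so the device is in saturation.
k_n = μ_nC_ox · (W/L) = 4.48 mA/V².
KCL at the drain: ½ k_n (V_GS − V_TN)² = (V_DD − V_GS)/R.
Let x = V_GS − 1.47. Then 70.8 x² + x − 0.96 = 0, giving x = 0.11 V (positive root), so V_GS = 1.58 V.
I_D = (V_DD − V_GS)/R = (2.43 − 1.58) / 31.6 = 0.0269 mA.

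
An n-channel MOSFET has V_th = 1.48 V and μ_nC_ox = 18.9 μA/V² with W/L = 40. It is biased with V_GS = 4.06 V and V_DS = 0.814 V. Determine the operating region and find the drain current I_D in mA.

k_n = μ_nC_ox · (W/L) = 0.756 mA/V².
V_ov = V_GS − V_th = 4.06 − 1.48 = 2.58 V.
Since V_DS = 0.814 V < V_ov = 2.58 V, the device is in the triode region.
I_D = k_n [V_ov · V_DS − ½ V_DS²] = 0.756 × [2.58 × 0.814 − 0.5 × 0.814²] = 1.34 mA.

Triode; I_D = 1.34 mA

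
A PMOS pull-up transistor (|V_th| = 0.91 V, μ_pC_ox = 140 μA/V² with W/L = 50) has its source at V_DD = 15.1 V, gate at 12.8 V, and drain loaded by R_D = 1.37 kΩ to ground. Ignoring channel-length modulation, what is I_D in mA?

I_D = 6.76 mA

V_SG = V_DD − V_G = 15.1 − 12.8 = 2.3 V, so V_ov = 2.3 − 0.91 = 1.39 V.
k_p = μ_pC_ox · (W/L) = 7 mA/V².
Assume saturation: I_D = ½ k_p V_ov² = 0.5 × 7 × 1.39² = 6.76 mA, giving V_SD = V_DD − I_D R_D = 15.1 − 6.76 × 1.37 = 5.84 V.
V_SD = 5.84 V ≥ V_ov = 1.39 V, confirming saturation.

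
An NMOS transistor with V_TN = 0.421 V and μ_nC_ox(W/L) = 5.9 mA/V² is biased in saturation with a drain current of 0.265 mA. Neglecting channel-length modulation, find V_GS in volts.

V_GS = 0.721 V

In saturation I_D = ½ k_n (V_GS − V_TN)², so V_GS − V_TN = √(2 I_D / k_n) = √(2 × 0.265 / 5.9) = 0.3 V.
V_GS = 0.421 + 0.3 = 0.721 V.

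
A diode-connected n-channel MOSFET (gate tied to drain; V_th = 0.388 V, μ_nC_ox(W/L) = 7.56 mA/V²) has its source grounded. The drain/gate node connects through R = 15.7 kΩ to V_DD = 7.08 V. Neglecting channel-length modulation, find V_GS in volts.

With gate tied to drain, V_GS = V_DS ≥ V_GS − V_th, so the device is in saturation.
KCL at the drain: ½ k_n (V_GS − V_th)² = (V_DD − V_GS)/R.
Let x = V_GS − 0.388. Then 59.3 x² + x − 6.692 = 0, giving x = 0.327 V (positive root), so V_GS = 0.715 V.
I_D = (V_DD − V_GS)/R = (7.08 − 0.715) / 15.7 = 0.405 mA.

V_GS = 0.715 V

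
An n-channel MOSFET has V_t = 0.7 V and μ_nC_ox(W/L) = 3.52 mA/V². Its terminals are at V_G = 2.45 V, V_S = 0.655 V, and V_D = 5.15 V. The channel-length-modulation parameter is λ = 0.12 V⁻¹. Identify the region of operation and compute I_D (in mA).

V_GS = V_G − V_S = 2.45 − 0.655 = 1.8 V; V_DS = V_D − V_S = 5.15 − 0.655 = 4.5 V.
V_ov = V_GS − V_t = 1.8 − 0.7 = 1.1 V.
Since V_DS = 4.5 V ≥ V_ov = 1.1 V, the device is in saturation.
I_D = ½ k_n V_ov² (1 + λ V_DS) = 0.5 × 3.52 × 1.1² × (1 + 0.12 × 4.5) = 3.25 mA.

Saturation; I_D = 3.25 mA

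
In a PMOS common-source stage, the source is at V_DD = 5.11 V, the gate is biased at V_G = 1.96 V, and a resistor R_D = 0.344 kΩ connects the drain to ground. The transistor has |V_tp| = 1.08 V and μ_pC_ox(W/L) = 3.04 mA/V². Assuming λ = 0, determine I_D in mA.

V_SG = V_DD − V_G = 5.11 − 1.96 = 3.15 V, so V_ov = 3.15 − 1.08 = 2.07 V.
Assume saturation: I_D = ½ k_p V_ov² = 0.5 × 3.04 × 2.07² = 6.51 mA, giving V_SD = V_DD − I_D R_D = 5.11 − 6.51 × 0.344 = 2.87 V.
V_SD = 2.87 V ≥ V_ov = 2.07 V, confirming saturation.

I_D = 6.51 mA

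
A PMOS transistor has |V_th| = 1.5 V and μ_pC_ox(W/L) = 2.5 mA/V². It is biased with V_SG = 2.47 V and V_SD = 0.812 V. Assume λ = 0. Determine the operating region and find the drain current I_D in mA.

Triode; I_D = 1.14 mA

V_ov = V_SG − |V_th| = 2.47 − 1.5 = 0.97 V.
Since V_SD = 0.812 V < V_ov = 0.97 V, the device is in the triode region.
I_D = k_p [V_ov · V_SD − ½ V_SD²] = 2.5 × [0.97 × 0.812 − 0.5 × 0.812²] = 1.14 mA.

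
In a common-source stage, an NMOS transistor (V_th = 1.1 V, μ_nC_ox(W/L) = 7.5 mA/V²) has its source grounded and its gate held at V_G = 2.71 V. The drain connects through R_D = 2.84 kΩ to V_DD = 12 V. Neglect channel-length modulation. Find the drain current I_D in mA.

I_D = 4.09 mA

V_GS = V_G = 2.71 V, so V_ov = 2.71 − 1.1 = 1.61 V.
Assume saturation: I_D = ½ k_n V_ov² = 0.5 × 7.5 × 1.61² = 9.72 mA, giving V_DS = V_DD − I_D R_D = 12 − 9.72 × 2.84 = -15.6 V.
But -15.6 V < V_ov = 1.61 V, so the device is actually in triode.
In triode I_D = k_n[V_ov V_DS − ½ V_DS²] and I_D = (V_DD − V_DS)/R_D. Equating: 10.6 V_DS² − 35.29 V_DS + 12 = 0, giving V_DS = 0.385 V (the root below V_ov).
I_D = (12 − 0.385) / 2.84 = 4.09 mA.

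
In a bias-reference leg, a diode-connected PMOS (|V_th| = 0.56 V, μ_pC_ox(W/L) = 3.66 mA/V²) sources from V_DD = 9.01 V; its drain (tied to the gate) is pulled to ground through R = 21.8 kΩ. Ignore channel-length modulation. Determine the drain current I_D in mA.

With gate tied to drain, V_SG = V_SD ≥ V_SG − |V_th|, so the device is in saturation.
KCL at the drain: ½ k_p (V_SG − |V_th|)² = (V_DD − V_SG)/R.
Let x = V_SG − 0.56. Then 39.9 x² + x − 8.45 = 0, giving x = 0.448 V (positive root), so V_SG = 1.01 V.
I_D = (V_DD − V_SG)/R = (9.01 − 1.01) / 21.8 = 0.367 mA.

I_D = 0.367 mA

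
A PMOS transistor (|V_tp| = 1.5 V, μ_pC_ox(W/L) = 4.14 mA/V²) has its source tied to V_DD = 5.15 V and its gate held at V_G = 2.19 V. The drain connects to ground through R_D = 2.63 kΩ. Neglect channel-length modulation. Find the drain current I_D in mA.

V_SG = V_DD − V_G = 5.15 − 2.19 = 2.96 V, so V_ov = 2.96 − 1.5 = 1.46 V.
Assume saturation: I_D = ½ k_p V_ov² = 0.5 × 4.14 × 1.46² = 4.41 mA, giving V_SD = V_DD − I_D R_D = 5.15 − 4.41 × 2.63 = -6.45 V.
But -6.45 V < V_ov = 1.46 V, so the device is actually in triode.
In triode I_D = k_p[V_ov V_SD − ½ V_SD²] and I_D = (V_DD − V_SD)/R_D. Equating: 5.44 V_SD² − 16.9 V_SD + 5.15 = 0, giving V_SD = 0.343 V (the root below V_ov).
I_D = (5.15 − 0.343) / 2.63 = 1.83 mA.

I_D = 1.83 mA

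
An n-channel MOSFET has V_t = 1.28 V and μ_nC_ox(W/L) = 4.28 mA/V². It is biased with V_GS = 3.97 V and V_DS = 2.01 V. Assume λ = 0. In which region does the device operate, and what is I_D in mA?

V_ov = V_GS − V_t = 3.97 − 1.28 = 2.69 V.
Since V_DS = 2.01 V < V_ov = 2.69 V, the device is in the triode region.
I_D = k_n [V_ov · V_DS − ½ V_DS²] = 4.28 × [2.69 × 2.01 − 0.5 × 2.01²] = 14.5 mA.

Triode; I_D = 14.5 mA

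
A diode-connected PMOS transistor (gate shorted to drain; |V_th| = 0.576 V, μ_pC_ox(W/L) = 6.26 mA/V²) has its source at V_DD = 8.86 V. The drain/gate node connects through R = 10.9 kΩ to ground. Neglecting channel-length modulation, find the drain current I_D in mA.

With gate tied to drain, V_SG = V_SD ≥ V_SG − |V_th|, so the device is in saturation.
KCL at the drain: ½ k_p (V_SG − |V_th|)² = (V_DD − V_SG)/R.
Let x = V_SG − 0.576. Then 34.1 x² + x − 8.284 = 0, giving x = 0.478 V (positive root), so V_SG = 1.05 V.
I_D = (V_DD − V_SG)/R = (8.86 − 1.05) / 10.9 = 0.716 mA.

I_D = 0.716 mA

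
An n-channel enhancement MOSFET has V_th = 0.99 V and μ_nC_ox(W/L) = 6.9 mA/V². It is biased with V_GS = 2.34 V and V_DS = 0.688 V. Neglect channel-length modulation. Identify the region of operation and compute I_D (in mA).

Triode; I_D = 4.78 mA

V_ov = V_GS − V_th = 2.34 − 0.99 = 1.35 V.
Since V_DS = 0.688 V < V_ov = 1.35 V, the device is in the triode region.
I_D = k_n [V_ov · V_DS − ½ V_DS²] = 6.9 × [1.35 × 0.688 − 0.5 × 0.688²] = 4.78 mA.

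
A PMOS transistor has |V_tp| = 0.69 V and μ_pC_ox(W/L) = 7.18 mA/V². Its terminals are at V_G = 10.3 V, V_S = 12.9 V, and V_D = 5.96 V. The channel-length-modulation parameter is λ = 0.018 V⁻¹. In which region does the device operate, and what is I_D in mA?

V_SG = V_S − V_G = 12.9 − 10.3 = 2.6 V; V_SD = V_S − V_D = 12.9 − 5.96 = 6.94 V.
V_ov = V_SG − |V_tp| = 2.6 − 0.69 = 1.91 V.
Since V_SD = 6.94 V ≥ V_ov = 1.91 V, the device is in saturation.
I_D = ½ k_p V_ov² (1 + λ V_SD) = 0.5 × 7.18 × 1.91² × (1 + 0.018 × 6.94) = 14.7 mA.

Saturation; I_D = 14.7 mA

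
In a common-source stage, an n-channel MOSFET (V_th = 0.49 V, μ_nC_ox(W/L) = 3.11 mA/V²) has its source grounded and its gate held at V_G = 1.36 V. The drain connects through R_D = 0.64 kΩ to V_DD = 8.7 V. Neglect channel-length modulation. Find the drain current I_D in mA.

I_D = 1.18 mA

V_GS = V_G = 1.36 V, so V_ov = 1.36 − 0.49 = 0.87 V.
Assume saturation: I_D = ½ k_n V_ov² = 0.5 × 3.11 × 0.87² = 1.18 mA, giving V_DS = V_DD − I_D R_D = 8.7 − 1.18 × 0.64 = 7.95 V.
V_DS = 7.95 V ≥ V_ov = 0.87 V, confirming saturation.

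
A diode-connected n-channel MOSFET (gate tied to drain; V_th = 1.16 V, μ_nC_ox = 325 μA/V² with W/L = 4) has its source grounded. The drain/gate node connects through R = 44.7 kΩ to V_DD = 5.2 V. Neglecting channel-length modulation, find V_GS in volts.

V_GS = 1.52 V

With gate tied to drain, V_GS = V_DS ≥ V_GS − V_th, so the device is in saturation.
k_n = μ_nC_ox · (W/L) = 1.3 mA/V².
KCL at the drain: ½ k_n (V_GS − V_th)² = (V_DD − V_GS)/R.
Let x = V_GS − 1.16. Then 29.1 x² + x − 4.04 = 0, giving x = 0.356 V (positive root), so V_GS = 1.52 V.
I_D = (V_DD − V_GS)/R = (5.2 − 1.52) / 44.7 = 0.0824 mA.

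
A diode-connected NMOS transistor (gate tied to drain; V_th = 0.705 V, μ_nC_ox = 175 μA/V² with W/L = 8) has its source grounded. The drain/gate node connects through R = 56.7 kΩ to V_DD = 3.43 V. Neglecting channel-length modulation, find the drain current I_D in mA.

With gate tied to drain, V_GS = V_DS ≥ V_GS − V_th, so the device is in saturation.
k_n = μ_nC_ox · (W/L) = 1.4 mA/V².
KCL at the drain: ½ k_n (V_GS − V_th)² = (V_DD − V_GS)/R.
Let x = V_GS − 0.705. Then 39.7 x² + x − 2.725 = 0, giving x = 0.25 V (positive root), so V_GS = 0.955 V.
I_D = (V_DD − V_GS)/R = (3.43 − 0.955) / 56.7 = 0.0437 mA.

I_D = 0.0437 mA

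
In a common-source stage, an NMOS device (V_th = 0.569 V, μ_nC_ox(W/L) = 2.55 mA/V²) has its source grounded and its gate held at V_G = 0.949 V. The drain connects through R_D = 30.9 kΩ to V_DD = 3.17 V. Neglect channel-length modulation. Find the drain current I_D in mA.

I_D = 0.0987 mA

V_GS = V_G = 0.949 V, so V_ov = 0.949 − 0.569 = 0.38 V.
Assume saturation: I_D = ½ k_n V_ov² = 0.5 × 2.55 × 0.38² = 0.184 mA, giving V_DS = V_DD − I_D R_D = 3.17 − 0.184 × 30.9 = -2.52 V.
But -2.52 V < V_ov = 0.38 V, so the device is actually in triode.
In triode I_D = k_n[V_ov V_DS − ½ V_DS²] and I_D = (V_DD − V_DS)/R_D. Equating: 39.4 V_DS² − 30.94 V_DS + 3.17 = 0, giving V_DS = 0.121 V (the root below V_ov).
I_D = (3.17 − 0.121) / 30.9 = 0.0987 mA.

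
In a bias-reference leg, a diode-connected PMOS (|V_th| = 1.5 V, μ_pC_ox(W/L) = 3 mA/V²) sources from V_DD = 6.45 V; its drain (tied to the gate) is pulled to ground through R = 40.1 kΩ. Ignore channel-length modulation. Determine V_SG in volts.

V_SG = 1.78 V

With gate tied to drain, V_SG = V_SD ≥ V_SG − |V_th|, so the device is in saturation.
KCL at the drain: ½ k_p (V_SG − |V_th|)² = (V_DD − V_SG)/R.
Let x = V_SG − 1.5. Then 60.2 x² + x − 4.95 = 0, giving x = 0.279 V (positive root), so V_SG = 1.78 V.
I_D = (V_DD − V_SG)/R = (6.45 − 1.78) / 40.1 = 0.116 mA.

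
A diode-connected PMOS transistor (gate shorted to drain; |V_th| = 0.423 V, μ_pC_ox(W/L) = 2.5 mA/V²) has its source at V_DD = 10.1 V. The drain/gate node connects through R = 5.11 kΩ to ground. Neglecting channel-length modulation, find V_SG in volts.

V_SG = 1.58 V

With gate tied to drain, V_SG = V_SD ≥ V_SG − |V_th|, so the device is in saturation.
KCL at the drain: ½ k_p (V_SG − |V_th|)² = (V_DD − V_SG)/R.
Let x = V_SG − 0.423. Then 6.39 x² + x − 9.677 = 0, giving x = 1.16 V (positive root), so V_SG = 1.58 V.
I_D = (V_DD − V_SG)/R = (10.1 − 1.58) / 5.11 = 1.67 mA.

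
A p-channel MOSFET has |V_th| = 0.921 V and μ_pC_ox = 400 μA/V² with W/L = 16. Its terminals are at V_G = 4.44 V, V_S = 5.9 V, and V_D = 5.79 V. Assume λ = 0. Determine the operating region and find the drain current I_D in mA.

Triode; I_D = 0.341 mA

V_SG = V_S − V_G = 5.9 − 4.44 = 1.46 V; V_SD = V_S − V_D = 5.9 − 5.79 = 0.11 V.
k_p = μ_pC_ox · (W/L) = 6.4 mA/V².
V_ov = V_SG − |V_th| = 1.46 − 0.921 = 0.539 V.
Since V_SD = 0.11 V < V_ov = 0.539 V, the device is in the triode region.
I_D = k_p [V_ov · V_SD − ½ V_SD²] = 6.4 × [0.539 × 0.11 − 0.5 × 0.11²] = 0.341 mA.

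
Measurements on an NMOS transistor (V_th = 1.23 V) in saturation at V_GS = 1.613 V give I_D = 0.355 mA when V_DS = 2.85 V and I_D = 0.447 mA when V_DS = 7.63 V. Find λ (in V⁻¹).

With V_GS fixed, I_D ∝ (1 + λ V_DS) in saturation, so I_D2/I_D1 = (1 + λ V_DS2)/(1 + λ V_DS1).
0.447/0.355 = 1.259 = (1 + 7.63 λ)/(1 + 2.85 λ).
Solving: λ (I_D1 V_DS2 − I_D2 V_DS1) = I_D2 − I_D1, so λ = (0.447 − 0.355) / (0.355 × 7.63 − 0.447 × 2.85) = 0.092 / 1.43 = 0.0641 V⁻¹.

λ = 0.0641 V⁻¹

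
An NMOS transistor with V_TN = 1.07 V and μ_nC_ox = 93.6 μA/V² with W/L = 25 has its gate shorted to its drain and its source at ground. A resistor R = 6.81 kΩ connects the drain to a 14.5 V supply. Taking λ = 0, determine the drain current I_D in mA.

I_D = 1.79 mA

With gate tied to drain, V_GS = V_DS ≥ V_GS − V_TN, so the device is in saturation.
k_n = μ_nC_ox · (W/L) = 2.34 mA/V².
KCL at the drain: ½ k_n (V_GS − V_TN)² = (V_DD − V_GS)/R.
Let x = V_GS − 1.07. Then 7.97 x² + x − 13.43 = 0, giving x = 1.24 V (positive root), so V_GS = 2.31 V.
I_D = (V_DD − V_GS)/R = (14.5 − 2.31) / 6.81 = 1.79 mA.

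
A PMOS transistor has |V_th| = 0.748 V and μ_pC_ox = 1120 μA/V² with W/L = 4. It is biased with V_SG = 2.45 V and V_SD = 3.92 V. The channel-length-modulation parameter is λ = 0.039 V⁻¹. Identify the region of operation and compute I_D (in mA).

Saturation; I_D = 7.48 mA

k_p = μ_pC_ox · (W/L) = 4.48 mA/V².
V_ov = V_SG − |V_th| = 2.45 − 0.748 = 1.7 V.
Since V_SD = 3.92 V ≥ V_ov = 1.7 V, the device is in saturation.
I_D = ½ k_p V_ov² (1 + λ V_SD) = 0.5 × 4.48 × 1.7² × (1 + 0.039 × 3.92) = 7.48 mA.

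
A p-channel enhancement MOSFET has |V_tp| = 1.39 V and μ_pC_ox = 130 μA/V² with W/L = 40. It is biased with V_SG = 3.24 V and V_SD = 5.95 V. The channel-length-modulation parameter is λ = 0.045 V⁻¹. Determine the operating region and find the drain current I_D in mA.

k_p = μ_pC_ox · (W/L) = 5.2 mA/V².
V_ov = V_SG − |V_tp| = 3.24 − 1.39 = 1.85 V.
Since V_SD = 5.95 V ≥ V_ov = 1.85 V, the device is in saturation.
I_D = ½ k_p V_ov² (1 + λ V_SD) = 0.5 × 5.2 × 1.85² × (1 + 0.045 × 5.95) = 11.3 mA.

Saturation; I_D = 11.3 mA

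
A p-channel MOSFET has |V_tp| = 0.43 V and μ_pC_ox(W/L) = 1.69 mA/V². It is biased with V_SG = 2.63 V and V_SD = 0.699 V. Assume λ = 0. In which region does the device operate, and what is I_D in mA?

Triode; I_D = 2.19 mA

V_ov = V_SG − |V_tp| = 2.63 − 0.43 = 2.2 V.
Since V_SD = 0.699 V < V_ov = 2.2 V, the device is in the triode region.
I_D = k_p [V_ov · V_SD − ½ V_SD²] = 1.69 × [2.2 × 0.699 − 0.5 × 0.699²] = 2.19 mA.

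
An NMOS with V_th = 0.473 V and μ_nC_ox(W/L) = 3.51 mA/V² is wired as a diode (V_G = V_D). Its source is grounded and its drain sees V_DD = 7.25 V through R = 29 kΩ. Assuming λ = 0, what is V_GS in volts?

V_GS = 0.828 V

With gate tied to drain, V_GS = V_DS ≥ V_GS − V_th, so the device is in saturation.
KCL at the drain: ½ k_n (V_GS − V_th)² = (V_DD − V_GS)/R.
Let x = V_GS − 0.473. Then 50.9 x² + x − 6.777 = 0, giving x = 0.355 V (positive root), so V_GS = 0.828 V.
I_D = (V_DD − V_GS)/R = (7.25 − 0.828) / 29 = 0.221 mA.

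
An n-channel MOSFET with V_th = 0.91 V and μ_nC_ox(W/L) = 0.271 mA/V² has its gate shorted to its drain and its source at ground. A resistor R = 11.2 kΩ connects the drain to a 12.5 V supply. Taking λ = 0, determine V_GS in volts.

With gate tied to drain, V_GS = V_DS ≥ V_GS − V_th, so the device is in saturation.
KCL at the drain: ½ k_n (V_GS − V_th)² = (V_DD − V_GS)/R.
Let x = V_GS − 0.91. Then 1.52 x² + x − 11.59 = 0, giving x = 2.45 V (positive root), so V_GS = 3.36 V.
I_D = (V_DD − V_GS)/R = (12.5 − 3.36) / 11.2 = 0.816 mA.

V_GS = 3.36 V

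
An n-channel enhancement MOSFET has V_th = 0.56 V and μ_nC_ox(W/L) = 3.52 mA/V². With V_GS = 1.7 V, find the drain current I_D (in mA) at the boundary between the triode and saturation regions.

At the boundary V_DS = V_ov = V_GS − V_th = 1.7 − 0.56 = 1.14 V.
I_D = ½ k_n V_ov² = 0.5 × 3.52 × 1.14² = 2.29 mA.

I_D = 2.29 mA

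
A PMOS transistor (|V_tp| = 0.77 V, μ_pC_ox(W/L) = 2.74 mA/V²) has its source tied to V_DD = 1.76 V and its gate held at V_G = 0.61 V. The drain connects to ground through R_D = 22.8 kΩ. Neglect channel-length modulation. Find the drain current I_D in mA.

V_SG = V_DD − V_G = 1.76 − 0.61 = 1.15 V, so V_ov = 1.15 − 0.77 = 0.38 V.
Assume saturation: I_D = ½ k_p V_ov² = 0.5 × 2.74 × 0.38² = 0.198 mA, giving V_SD = V_DD − I_D R_D = 1.76 − 0.198 × 22.8 = -2.75 V.
But -2.75 V < V_ov = 0.38 V, so the device is actually in triode.
In triode I_D = k_p[V_ov V_SD − ½ V_SD²] and I_D = (V_DD − V_SD)/R_D. Equating: 31.2 V_SD² − 24.74 V_SD + 1.76 = 0, giving V_SD = 0.079 V (the root below V_ov).
I_D = (1.76 − 0.079) / 22.8 = 0.0737 mA.

I_D = 0.0737 mA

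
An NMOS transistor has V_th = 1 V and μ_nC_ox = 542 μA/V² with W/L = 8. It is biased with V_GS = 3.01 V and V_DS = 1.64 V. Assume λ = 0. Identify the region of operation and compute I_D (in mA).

k_n = μ_nC_ox · (W/L) = 4.336 mA/V².
V_ov = V_GS − V_th = 3.01 − 1 = 2.01 V.
Since V_DS = 1.64 V < V_ov = 2.01 V, the device is in the triode region.
I_D = k_n [V_ov · V_DS − ½ V_DS²] = 4.336 × [2.01 × 1.64 − 0.5 × 1.64²] = 8.46 mA.

Triode; I_D = 8.46 mA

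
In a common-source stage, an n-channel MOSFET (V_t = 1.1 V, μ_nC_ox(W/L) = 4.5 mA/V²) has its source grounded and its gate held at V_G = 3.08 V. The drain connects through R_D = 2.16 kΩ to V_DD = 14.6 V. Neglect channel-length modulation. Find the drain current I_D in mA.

I_D = 6.33 mA

V_GS = V_G = 3.08 V, so V_ov = 3.08 − 1.1 = 1.98 V.
Assume saturation: I_D = ½ k_n V_ov² = 0.5 × 4.5 × 1.98² = 8.82 mA, giving V_DS = V_DD − I_D R_D = 14.6 − 8.82 × 2.16 = -4.45 V.
But -4.45 V < V_ov = 1.98 V, so the device is actually in triode.
In triode I_D = k_n[V_ov V_DS − ½ V_DS²] and I_D = (V_DD − V_DS)/R_D. Equating: 4.86 V_DS² − 20.25 V_DS + 14.6 = 0, giving V_DS = 0.928 V (the root below V_ov).
I_D = (14.6 − 0.928) / 2.16 = 6.33 mA.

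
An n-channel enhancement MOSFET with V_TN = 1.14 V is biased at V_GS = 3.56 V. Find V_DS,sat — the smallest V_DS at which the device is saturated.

The boundary between triode and saturation is V_DS = V_GS − V_TN = V_ov.
V_ov = 3.56 − 1.14 = 2.42 V.

V_DS,sat = 2.42 V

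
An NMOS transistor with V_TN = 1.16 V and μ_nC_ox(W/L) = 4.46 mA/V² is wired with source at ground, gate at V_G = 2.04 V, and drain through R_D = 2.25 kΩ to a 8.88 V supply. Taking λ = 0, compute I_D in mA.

V_GS = V_G = 2.04 V, so V_ov = 2.04 − 1.16 = 0.88 V.
Assume saturation: I_D = ½ k_n V_ov² = 0.5 × 4.46 × 0.88² = 1.73 mA, giving V_DS = V_DD − I_D R_D = 8.88 − 1.73 × 2.25 = 4.99 V.
V_DS = 4.99 V ≥ V_ov = 0.88 V, confirming saturation.

I_D = 1.73 mA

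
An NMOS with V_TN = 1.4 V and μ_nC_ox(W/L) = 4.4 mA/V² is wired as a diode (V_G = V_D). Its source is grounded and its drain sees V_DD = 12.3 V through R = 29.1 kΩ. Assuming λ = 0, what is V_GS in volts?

With gate tied to drain, V_GS = V_DS ≥ V_GS − V_TN, so the device is in saturation.
KCL at the drain: ½ k_n (V_GS − V_TN)² = (V_DD − V_GS)/R.
Let x = V_GS − 1.4. Then 64 x² + x − 10.9 = 0, giving x = 0.405 V (positive root), so V_GS = 1.8 V.
I_D = (V_DD − V_GS)/R = (12.3 − 1.8) / 29.1 = 0.361 mA.

V_GS = 1.80 V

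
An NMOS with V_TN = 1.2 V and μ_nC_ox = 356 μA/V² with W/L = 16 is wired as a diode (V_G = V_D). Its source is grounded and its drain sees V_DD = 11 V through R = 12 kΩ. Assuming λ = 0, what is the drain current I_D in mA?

I_D = 0.773 mA

With gate tied to drain, V_GS = V_DS ≥ V_GS − V_TN, so the device is in saturation.
k_n = μ_nC_ox · (W/L) = 5.696 mA/V².
KCL at the drain: ½ k_n (V_GS − V_TN)² = (V_DD − V_GS)/R.
Let x = V_GS − 1.2. Then 34.2 x² + x − 9.8 = 0, giving x = 0.521 V (positive root), so V_GS = 1.72 V.
I_D = (V_DD − V_GS)/R = (11 − 1.72) / 12 = 0.773 mA.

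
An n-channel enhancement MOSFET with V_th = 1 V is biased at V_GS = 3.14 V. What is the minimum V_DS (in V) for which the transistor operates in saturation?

The boundary between triode and saturation is V_DS = V_GS − V_th = V_ov.
V_ov = 3.14 − 1 = 2.14 V.

V_DS,sat = 2.14 V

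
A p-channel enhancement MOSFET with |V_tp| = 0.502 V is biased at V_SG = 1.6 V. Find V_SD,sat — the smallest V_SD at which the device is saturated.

The boundary between triode and saturation is V_SD = V_SG − |V_tp| = V_ov.
V_ov = 1.6 − 0.502 = 1.1 V.

V_SD,sat = 1.10 V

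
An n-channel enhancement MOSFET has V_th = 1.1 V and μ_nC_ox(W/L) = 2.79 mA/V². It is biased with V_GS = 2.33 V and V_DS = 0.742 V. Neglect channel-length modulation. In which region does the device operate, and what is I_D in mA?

Triode; I_D = 1.78 mA

V_ov = V_GS − V_th = 2.33 − 1.1 = 1.23 V.
Since V_DS = 0.742 V < V_ov = 1.23 V, the device is in the triode region.
I_D = k_n [V_ov · V_DS − ½ V_DS²] = 2.79 × [1.23 × 0.742 − 0.5 × 0.742²] = 1.78 mA.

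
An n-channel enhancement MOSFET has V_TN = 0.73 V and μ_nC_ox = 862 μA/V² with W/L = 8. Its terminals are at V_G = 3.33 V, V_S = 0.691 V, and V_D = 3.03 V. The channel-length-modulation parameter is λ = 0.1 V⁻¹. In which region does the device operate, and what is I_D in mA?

Saturation; I_D = 15.5 mA

V_GS = V_G − V_S = 3.33 − 0.691 = 2.64 V; V_DS = V_D − V_S = 3.03 − 0.691 = 2.34 V.
k_n = μ_nC_ox · (W/L) = 6.896 mA/V².
V_ov = V_GS − V_TN = 2.64 − 0.73 = 1.91 V.
Since V_DS = 2.34 V ≥ V_ov = 1.91 V, the device is in saturation.
I_D = ½ k_n V_ov² (1 + λ V_DS) = 0.5 × 6.896 × 1.91² × (1 + 0.1 × 2.34) = 15.5 mA.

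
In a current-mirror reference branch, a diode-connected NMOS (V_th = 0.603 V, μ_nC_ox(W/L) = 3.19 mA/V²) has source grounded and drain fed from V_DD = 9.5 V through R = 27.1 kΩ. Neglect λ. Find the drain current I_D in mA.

With gate tied to drain, V_GS = V_DS ≥ V_GS − V_th, so the device is in saturation.
KCL at the drain: ½ k_n (V_GS − V_th)² = (V_DD − V_GS)/R.
Let x = V_GS − 0.603. Then 43.2 x² + x − 8.897 = 0, giving x = 0.442 V (positive root), so V_GS = 1.05 V.
I_D = (V_DD − V_GS)/R = (9.5 − 1.05) / 27.1 = 0.312 mA.

I_D = 0.312 mA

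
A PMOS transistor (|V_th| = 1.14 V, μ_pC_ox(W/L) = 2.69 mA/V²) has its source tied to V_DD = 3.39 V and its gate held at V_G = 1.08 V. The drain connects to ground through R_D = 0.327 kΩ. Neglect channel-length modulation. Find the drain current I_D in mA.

V_SG = V_DD − V_G = 3.39 − 1.08 = 2.31 V, so V_ov = 2.31 − 1.14 = 1.17 V.
Assume saturation: I_D = ½ k_p V_ov² = 0.5 × 2.69 × 1.17² = 1.84 mA, giving V_SD = V_DD − I_D R_D = 3.39 − 1.84 × 0.327 = 2.79 V.
V_SD = 2.79 V ≥ V_ov = 1.17 V, confirming saturation.

I_D = 1.84 mA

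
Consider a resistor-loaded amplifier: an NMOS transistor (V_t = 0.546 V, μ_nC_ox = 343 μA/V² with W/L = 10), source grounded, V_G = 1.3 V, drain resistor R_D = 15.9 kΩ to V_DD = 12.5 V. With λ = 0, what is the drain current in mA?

V_GS = V_G = 1.3 V, so V_ov = 1.3 − 0.546 = 0.754 V.
k_n = μ_nC_ox · (W/L) = 3.43 mA/V².
Assume saturation: I_D = ½ k_n V_ov² = 0.5 × 3.43 × 0.754² = 0.975 mA, giving V_DS = V_DD − I_D R_D = 12.5 − 0.975 × 15.9 = -3 V.
But -3 V < V_ov = 0.754 V, so the device is actually in triode.
In triode I_D = k_n[V_ov V_DS − ½ V_DS²] and I_D = (V_DD − V_DS)/R_D. Equating: 27.3 V_DS² − 42.12 V_DS + 12.5 = 0, giving V_DS = 0.401 V (the root below V_ov).
I_D = (12.5 − 0.401) / 15.9 = 0.761 mA.

I_D = 0.761 mA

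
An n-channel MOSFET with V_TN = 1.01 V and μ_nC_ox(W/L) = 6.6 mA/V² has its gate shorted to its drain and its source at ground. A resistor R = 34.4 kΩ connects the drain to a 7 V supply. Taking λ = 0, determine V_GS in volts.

With gate tied to drain, V_GS = V_DS ≥ V_GS − V_TN, so the device is in saturation.
KCL at the drain: ½ k_n (V_GS − V_TN)² = (V_DD − V_GS)/R.
Let x = V_GS − 1.01. Then 114 x² + x − 5.99 = 0, giving x = 0.225 V (positive root), so V_GS = 1.24 V.
I_D = (V_DD − V_GS)/R = (7 − 1.24) / 34.4 = 0.168 mA.

V_GS = 1.24 V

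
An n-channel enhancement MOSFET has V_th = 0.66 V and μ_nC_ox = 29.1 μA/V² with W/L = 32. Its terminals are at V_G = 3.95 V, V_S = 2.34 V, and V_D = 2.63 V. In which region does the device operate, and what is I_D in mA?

V_GS = V_G − V_S = 3.95 − 2.34 = 1.61 V; V_DS = V_D − V_S = 2.63 − 2.34 = 0.29 V.
k_n = μ_nC_ox · (W/L) = 0.9312 mA/V².
V_ov = V_GS − V_th = 1.61 − 0.66 = 0.95 V.
Since V_DS = 0.29 V < V_ov = 0.95 V, the device is in the triode region.
I_D = k_n [V_ov · V_DS − ½ V_DS²] = 0.9312 × [0.95 × 0.29 − 0.5 × 0.29²] = 0.217 mA.

Triode; I_D = 0.217 mA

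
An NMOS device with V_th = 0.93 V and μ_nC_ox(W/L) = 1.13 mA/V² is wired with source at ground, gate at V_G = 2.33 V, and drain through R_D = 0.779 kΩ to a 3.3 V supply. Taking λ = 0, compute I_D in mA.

V_GS = V_G = 2.33 V, so V_ov = 2.33 − 0.93 = 1.4 V.
Assume saturation: I_D = ½ k_n V_ov² = 0.5 × 1.13 × 1.4² = 1.11 mA, giving V_DS = V_DD − I_D R_D = 3.3 − 1.11 × 0.779 = 2.44 V.
V_DS = 2.44 V ≥ V_ov = 1.4 V, confirming saturation.

I_D = 1.11 mA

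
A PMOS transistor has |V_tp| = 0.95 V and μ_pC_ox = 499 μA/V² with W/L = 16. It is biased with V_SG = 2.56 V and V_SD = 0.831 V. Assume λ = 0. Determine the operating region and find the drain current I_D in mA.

k_p = μ_pC_ox · (W/L) = 7.984 mA/V².
V_ov = V_SG − |V_tp| = 2.56 − 0.95 = 1.61 V.
Since V_SD = 0.831 V < V_ov = 1.61 V, the device is in the triode region.
I_D = k_p [V_ov · V_SD − ½ V_SD²] = 7.984 × [1.61 × 0.831 − 0.5 × 0.831²] = 7.93 mA.

Triode; I_D = 7.93 mA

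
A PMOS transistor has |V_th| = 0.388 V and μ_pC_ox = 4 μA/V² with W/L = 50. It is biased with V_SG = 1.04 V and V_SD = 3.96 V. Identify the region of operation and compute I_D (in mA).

Saturation; I_D = 0.0425 mA

k_p = μ_pC_ox · (W/L) = 0.2 mA/V².
V_ov = V_SG − |V_th| = 1.04 − 0.388 = 0.652 V.
Since V_SD = 3.96 V ≥ V_ov = 0.652 V, the device is in saturation.
I_D = ½ k_p V_ov² = 0.5 × 0.2 × 0.652² = 0.0425 mA.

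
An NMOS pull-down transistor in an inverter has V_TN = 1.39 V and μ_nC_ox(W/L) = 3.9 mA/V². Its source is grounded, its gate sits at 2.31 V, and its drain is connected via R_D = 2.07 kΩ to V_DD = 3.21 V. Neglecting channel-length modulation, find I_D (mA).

I_D = 1.31 mA

V_GS = V_G = 2.31 V, so V_ov = 2.31 − 1.39 = 0.92 V.
Assume saturation: I_D = ½ k_n V_ov² = 0.5 × 3.9 × 0.92² = 1.65 mA, giving V_DS = V_DD − I_D R_D = 3.21 − 1.65 × 2.07 = -0.206 V.
But -0.206 V < V_ov = 0.92 V, so the device is actually in triode.
In triode I_D = k_n[V_ov V_DS − ½ V_DS²] and I_D = (V_DD − V_DS)/R_D. Equating: 4.04 V_DS² − 8.427 V_DS + 3.21 = 0, giving V_DS = 0.501 V (the root below V_ov).
I_D = (3.21 − 0.501) / 2.07 = 1.31 mA.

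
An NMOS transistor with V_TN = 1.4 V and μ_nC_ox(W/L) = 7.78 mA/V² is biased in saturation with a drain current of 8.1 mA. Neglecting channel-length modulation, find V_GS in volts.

In saturation I_D = ½ k_n (V_GS − V_TN)², so V_GS − V_TN = √(2 I_D / k_n) = √(2 × 8.1 / 7.78) = 1.44 V.
V_GS = 1.4 + 1.44 = 2.84 V.

V_GS = 2.84 V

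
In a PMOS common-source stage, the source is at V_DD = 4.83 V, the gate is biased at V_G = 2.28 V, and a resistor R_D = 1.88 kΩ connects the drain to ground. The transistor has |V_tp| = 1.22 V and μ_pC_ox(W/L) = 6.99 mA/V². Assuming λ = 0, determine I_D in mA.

V_SG = V_DD − V_G = 4.83 − 2.28 = 2.55 V, so V_ov = 2.55 − 1.22 = 1.33 V.
Assume saturation: I_D = ½ k_p V_ov² = 0.5 × 6.99 × 1.33² = 6.18 mA, giving V_SD = V_DD − I_D R_D = 4.83 − 6.18 × 1.88 = -6.79 V.
But -6.79 V < V_ov = 1.33 V, so the device is actually in triode.
In triode I_D = k_p[V_ov V_SD − ½ V_SD²] and I_D = (V_DD − V_SD)/R_D. Equating: 6.57 V_SD² − 18.48 V_SD + 4.83 = 0, giving V_SD = 0.292 V (the root below V_ov).
I_D = (4.83 − 0.292) / 1.88 = 2.41 mA.

I_D = 2.41 mA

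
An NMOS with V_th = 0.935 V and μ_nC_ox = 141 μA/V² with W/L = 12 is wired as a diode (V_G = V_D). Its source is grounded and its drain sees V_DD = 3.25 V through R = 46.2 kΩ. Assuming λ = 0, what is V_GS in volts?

With gate tied to drain, V_GS = V_DS ≥ V_GS − V_th, so the device is in saturation.
k_n = μ_nC_ox · (W/L) = 1.692 mA/V².
KCL at the drain: ½ k_n (V_GS − V_th)² = (V_DD − V_GS)/R.
Let x = V_GS − 0.935. Then 39.1 x² + x − 2.315 = 0, giving x = 0.231 V (positive root), so V_GS = 1.17 V.
I_D = (V_DD − V_GS)/R = (3.25 − 1.17) / 46.2 = 0.0451 mA.

V_GS = 1.17 V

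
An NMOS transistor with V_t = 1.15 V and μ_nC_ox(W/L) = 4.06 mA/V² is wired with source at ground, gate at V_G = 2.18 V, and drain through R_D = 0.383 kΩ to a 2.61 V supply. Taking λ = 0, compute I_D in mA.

I_D = 2.15 mA

V_GS = V_G = 2.18 V, so V_ov = 2.18 − 1.15 = 1.03 V.
Assume saturation: I_D = ½ k_n V_ov² = 0.5 × 4.06 × 1.03² = 2.15 mA, giving V_DS = V_DD − I_D R_D = 2.61 − 2.15 × 0.383 = 1.79 V.
V_DS = 1.79 V ≥ V_ov = 1.03 V, confirming saturation.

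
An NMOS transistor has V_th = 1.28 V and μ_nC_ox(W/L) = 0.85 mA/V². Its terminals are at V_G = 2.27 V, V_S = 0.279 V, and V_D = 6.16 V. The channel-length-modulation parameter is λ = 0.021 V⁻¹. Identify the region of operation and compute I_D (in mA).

V_GS = V_G − V_S = 2.27 − 0.279 = 1.99 V; V_DS = V_D − V_S = 6.16 − 0.279 = 5.88 V.
V_ov = V_GS − V_th = 1.99 − 1.28 = 0.711 V.
Since V_DS = 5.88 V ≥ V_ov = 0.711 V, the device is in saturation.
I_D = ½ k_n V_ov² (1 + λ V_DS) = 0.5 × 0.85 × 0.711² × (1 + 0.021 × 5.88) = 0.241 mA.

Saturation; I_D = 0.241 mA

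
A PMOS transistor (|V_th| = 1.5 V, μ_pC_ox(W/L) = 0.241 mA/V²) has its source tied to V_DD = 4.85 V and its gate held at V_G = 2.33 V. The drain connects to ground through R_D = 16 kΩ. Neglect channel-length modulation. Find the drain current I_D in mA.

I_D = 0.125 mA

V_SG = V_DD − V_G = 4.85 − 2.33 = 2.52 V, so V_ov = 2.52 − 1.5 = 1.02 V.
Assume saturation: I_D = ½ k_p V_ov² = 0.5 × 0.241 × 1.02² = 0.125 mA, giving V_SD = V_DD − I_D R_D = 4.85 − 0.125 × 16 = 2.84 V.
V_SD = 2.84 V ≥ V_ov = 1.02 V, confirming saturation.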